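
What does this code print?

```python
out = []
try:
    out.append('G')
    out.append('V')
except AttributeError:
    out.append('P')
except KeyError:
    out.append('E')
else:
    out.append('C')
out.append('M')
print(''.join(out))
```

Execution trace: 'G' (try body) → 'V' (try body, no exception) → 'C' (else) → 'M' (after the try/except). Output: GVCM

Answer: GVCM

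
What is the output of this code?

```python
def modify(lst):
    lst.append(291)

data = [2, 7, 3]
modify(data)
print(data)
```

Key concept: function modifies passed list.
Step by step:
`data = [2, 7, 3]` → data = [2, 7, 3]
`modify(data)` → data = [2, 7, 3, 291]
`print(data)` → prints [2, 7, 3, 291]

Answer: [2, 7, 3, 291]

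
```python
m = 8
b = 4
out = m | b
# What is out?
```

Trace:
`m = 8` → m = 8
`b = 4` → b = 4
`out = m | b` → out = 12
So out = 12

Answer: 12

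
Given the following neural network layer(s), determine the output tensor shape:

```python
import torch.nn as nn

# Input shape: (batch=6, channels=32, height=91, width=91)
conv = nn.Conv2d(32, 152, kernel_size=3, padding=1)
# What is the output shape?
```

Input: (6, 32, 91, 91) -> Output: (6, 152, 91, 91)

Answer: (6, 152, 91, 91)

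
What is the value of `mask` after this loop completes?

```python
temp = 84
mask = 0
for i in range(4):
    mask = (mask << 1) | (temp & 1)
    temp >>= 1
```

Reverse lowest 4 bits of 84
`mask` takes the values: 0 → 1 → 2

Answer: 2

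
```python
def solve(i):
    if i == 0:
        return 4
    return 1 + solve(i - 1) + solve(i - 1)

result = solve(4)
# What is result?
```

solve(i) = 1 + 2·solve(i-1), solve(0)=4. Closed form: (4+1)·2^4 - 1 = 79.

Answer: 79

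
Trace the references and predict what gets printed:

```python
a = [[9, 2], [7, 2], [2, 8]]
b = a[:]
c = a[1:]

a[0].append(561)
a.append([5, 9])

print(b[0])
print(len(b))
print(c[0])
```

Key concept: slice with nested mutation.
Step by step:
`a = [[9, 2], [7, 2], [2, 8]]` → a = [[9, 2], [7, 2], [2, 8]]
`b = a[:]` → b = [[9, 2], [7, 2], [2, 8]]
`c = a[1:]` → c = [[7, 2], [2, 8]]
`a[0].append(561)` → a = [[9, 2, 561], [7, 2], [2, 8]]; b = [[9, 2, 561], [7, 2], [2, 8]]
`a.append([5, 9])` → a = [[9, 2, 561], [7, 2], [2, 8], [5, 9]]
`print(b[0])` → prints [9, 2, 561]
`print(len(b))` → prints 3
`print(c[0])` → prints [7, 2]

Answer:
[9, 2, 561]
3
[7, 2]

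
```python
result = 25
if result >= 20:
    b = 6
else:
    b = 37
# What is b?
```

Trace:
`result = 25` → result = 25
`if result >= 20: ...` → result >= 20 is True → b = 6
So b = 6

Answer: 6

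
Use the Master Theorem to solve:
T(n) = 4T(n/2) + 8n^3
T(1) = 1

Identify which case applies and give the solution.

a=4, b=2, f(n)=8n^3. log_2(4) = 2. Since c=3 > 2 and the regularity condition holds (4(n/2)^3 = (4/2^3)n^3 with 4/2^3 < 1), Case 3 applies: T(n) = Θ(f(n)) = O(n^3).

Answer: O(n^3) - Case 3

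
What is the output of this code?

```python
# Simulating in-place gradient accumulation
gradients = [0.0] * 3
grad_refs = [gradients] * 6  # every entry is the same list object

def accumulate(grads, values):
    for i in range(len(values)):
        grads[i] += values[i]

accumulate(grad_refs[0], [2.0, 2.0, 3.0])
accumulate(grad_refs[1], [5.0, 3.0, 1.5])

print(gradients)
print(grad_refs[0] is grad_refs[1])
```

Key concept: gradient accumulation aliasing.
Step by step:
`gradients = [0.0] * 3` → gradients = [0.0, 0.0, 0.0]
`grad_refs = [gradients] * 6` → grad_refs = [[0.0, 0.0, 0.0], [0.0, 0.0, 0.0], [0.0, 0.0, 0.0], [0.0, 0.0, 0.0], [0.0, 0.0, 0.0], [0.0, 0.0, 0.0]]
`accumulate(grad_refs[0], [2.0, 2.0, 3.0])` → gradients = [2.0, 2.0, 3.0]; grad_refs = [[2.0, 2.0, 3.0], [2.0, 2.0, 3.0], [2.0, 2.0, 3.0], [2.0, 2.0, 3.0], [2.0, 2.0, 3.0], [2.0, 2.0, 3.0]]
`accumulate(grad_refs[1], [5.0, 3.0, 1.5])` → gradients = [7.0, 5.0, 4.5]; grad_refs = [[7.0, 5.0, 4.5], [7.0, 5.0, 4.5], [7.0, 5.0, 4.5], [7.0, 5.0, 4.5], [7.0, 5.0, 4.5], [7.0, 5.0, 4.5]]
`print(gradients)` → prints [7.0, 5.0, 4.5]
`print(grad_refs[0] is grad_refs[1])` → prints True

Answer:
[7.0, 5.0, 4.5]
True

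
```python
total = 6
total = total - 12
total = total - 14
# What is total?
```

Trace:
`total = 6` → total = 6
`total = total - 12` → total = -6
`total = total - 14` → total = -20
So total = -20

Answer: -20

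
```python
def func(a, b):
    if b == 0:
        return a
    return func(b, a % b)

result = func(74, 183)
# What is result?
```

func(74, 183) -> func(183, 74) -> func(74, 35) -> func(35, 4) -> func(4, 3) -> func(3, 1) -> func(1, 0) -> 1

Answer: 1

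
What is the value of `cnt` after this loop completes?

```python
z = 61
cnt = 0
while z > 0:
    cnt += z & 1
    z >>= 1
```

Count set bits in 61 (binary: 0b111101)
`cnt` takes the values: 0 → 1 → 2 → 3 → 4 → 5

Answer: 5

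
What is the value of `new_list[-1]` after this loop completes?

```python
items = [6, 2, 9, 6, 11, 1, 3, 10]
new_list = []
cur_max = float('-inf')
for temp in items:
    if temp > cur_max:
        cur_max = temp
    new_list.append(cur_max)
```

Running max ends at 11
`new_list` takes the values: [] → [6] → [6, 6] → [6, 6, 9] → [6, 6, 9, 9] → [6, 6, 9, 9, 11] → [6, 6, 9, 9, 11, 11] → [6, 6, 9, 9, 11, 11, 11] → [6, 6, 9, 9, 11, 11, 11, 11]
So `new_list[-1]` = 11

Answer: 11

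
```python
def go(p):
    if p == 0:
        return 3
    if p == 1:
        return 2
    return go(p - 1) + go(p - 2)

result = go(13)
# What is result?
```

Build up from base cases: go(0)=3, go(1)=2, go(2)=5, go(3)=7, go(4)=12, go(5)=19, go(6)=31, ..., go(13)=898

Answer: 898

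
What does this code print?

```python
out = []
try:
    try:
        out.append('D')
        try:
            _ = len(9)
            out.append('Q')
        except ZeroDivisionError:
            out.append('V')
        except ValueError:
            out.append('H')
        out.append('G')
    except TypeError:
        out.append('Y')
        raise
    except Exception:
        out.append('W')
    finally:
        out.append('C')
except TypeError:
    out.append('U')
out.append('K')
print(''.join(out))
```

Execution trace: 'D' (try body) → 'Y' (except TypeError) → 'C' (finally) → 'U' (outer except TypeError) → 'K' (after the try/except). Output: DYCUK

Answer: DYCUK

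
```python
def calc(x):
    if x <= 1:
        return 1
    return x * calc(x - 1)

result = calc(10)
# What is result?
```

calc(10) = 10 * 9 * 8 * 7 * 6 * 5 * 4 * 3 * 2 * 1 = 3628800

Answer: 3628800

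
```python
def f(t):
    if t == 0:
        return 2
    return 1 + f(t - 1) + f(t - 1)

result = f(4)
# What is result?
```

f(t) = 1 + 2·f(t-1), f(0)=2. Closed form: (2+1)·2^4 - 1 = 47.

Answer: 47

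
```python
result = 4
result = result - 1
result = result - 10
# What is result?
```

Trace:
`result = 4` → result = 4
`result = result - 1` → result = 3
`result = result - 10` → result = -7
So result = -7

Answer: -7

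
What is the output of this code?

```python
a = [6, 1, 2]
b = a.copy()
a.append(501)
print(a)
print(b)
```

Key concept: list.copy() creates independent copy.
Step by step:
`a = [6, 1, 2]` → a = [6, 1, 2]
`b = a.copy()` → b = [6, 1, 2]
`a.append(501)` → a = [6, 1, 2, 501]
`print(a)` → prints [6, 1, 2, 501]
`print(b)` → prints [6, 1, 2]

Answer:
[6, 1, 2, 501]
[6, 1, 2]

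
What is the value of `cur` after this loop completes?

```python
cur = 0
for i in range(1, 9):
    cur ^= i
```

XOR of 1 to 8
`cur` takes the values: 0 → 1 → 3 → 0 → 4 → 1 → 7 → 0 → 8

Answer: 8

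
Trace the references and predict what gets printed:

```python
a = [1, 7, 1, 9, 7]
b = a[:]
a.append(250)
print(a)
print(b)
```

Key concept: slice [:] creates copy.
Step by step:
`a = [1, 7, 1, 9, 7]` → a = [1, 7, 1, 9, 7]
`b = a[:]` → b = [1, 7, 1, 9, 7]
`a.append(250)` → a = [1, 7, 1, 9, 7, 250]
`print(a)` → prints [1, 7, 1, 9, 7, 250]
`print(b)` → prints [1, 7, 1, 9, 7]

Answer:
[1, 7, 1, 9, 7, 250]
[1, 7, 1, 9, 7]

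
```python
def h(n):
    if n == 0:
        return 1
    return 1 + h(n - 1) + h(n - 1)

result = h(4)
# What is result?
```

h(n) = 1 + 2·h(n-1), h(0)=1. Closed form: (1+1)·2^4 - 1 = 31.

Answer: 31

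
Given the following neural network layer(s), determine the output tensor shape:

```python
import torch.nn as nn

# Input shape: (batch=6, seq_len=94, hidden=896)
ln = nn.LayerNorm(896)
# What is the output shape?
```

Input: (6, 94, 896) -> Output: (6, 94, 896)

Answer: (6, 94, 896)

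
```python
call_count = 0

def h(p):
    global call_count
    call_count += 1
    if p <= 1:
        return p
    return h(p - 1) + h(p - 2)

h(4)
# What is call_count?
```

Calls(p) = 1 + Calls(p-1) + Calls(p-2); Calls(0)=Calls(1)=1. For p=4 this gives 9.

Answer: 9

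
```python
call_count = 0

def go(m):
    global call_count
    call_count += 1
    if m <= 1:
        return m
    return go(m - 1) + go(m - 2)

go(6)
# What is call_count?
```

Calls(m) = 1 + Calls(m-1) + Calls(m-2); Calls(0)=Calls(1)=1. For m=6 this gives 25.

Answer: 25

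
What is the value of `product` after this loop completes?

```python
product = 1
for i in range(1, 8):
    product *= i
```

7! = 5040
`product` takes the values: 1 → 2 → 6 → 24 → 120 → 720 → 5040

Answer: 5040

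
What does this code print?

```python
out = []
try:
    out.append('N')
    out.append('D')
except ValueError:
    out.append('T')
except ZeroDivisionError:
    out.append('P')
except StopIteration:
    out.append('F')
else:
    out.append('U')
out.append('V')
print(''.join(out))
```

Execution trace: 'N' (try body) → 'D' (try body, no exception) → 'U' (else) → 'V' (after the try/except). Output: NDUV

Answer: NDUV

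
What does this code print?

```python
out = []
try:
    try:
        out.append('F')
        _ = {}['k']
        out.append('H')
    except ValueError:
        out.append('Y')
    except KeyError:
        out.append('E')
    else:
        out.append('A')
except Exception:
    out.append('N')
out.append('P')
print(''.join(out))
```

Execution trace: 'F' (inner try body) → 'E' (inner except KeyError) → 'P' (after the try/except). Output: FEP

Answer: FEP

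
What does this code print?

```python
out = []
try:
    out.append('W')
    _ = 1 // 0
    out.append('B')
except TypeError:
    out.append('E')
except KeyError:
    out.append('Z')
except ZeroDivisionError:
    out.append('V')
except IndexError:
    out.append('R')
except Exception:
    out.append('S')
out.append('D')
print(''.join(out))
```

Execution trace: 'W' (try body) → 'V' (except ZeroDivisionError) → 'D' (after the try/except). Output: WVD

Answer: WVD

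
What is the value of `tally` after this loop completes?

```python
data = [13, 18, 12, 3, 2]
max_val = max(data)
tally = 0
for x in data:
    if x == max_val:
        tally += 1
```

Count of max value 18 in [13, 18, 12, 3, 2]
`tally` takes the values: 0 → 1

Answer: 1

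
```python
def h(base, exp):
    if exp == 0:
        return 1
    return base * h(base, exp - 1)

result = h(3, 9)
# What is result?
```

h(3, 9) = 3 * 3 * 3 * 3 * 3 * 3 * 3 * 3 * 3 = 19683

Answer: 19683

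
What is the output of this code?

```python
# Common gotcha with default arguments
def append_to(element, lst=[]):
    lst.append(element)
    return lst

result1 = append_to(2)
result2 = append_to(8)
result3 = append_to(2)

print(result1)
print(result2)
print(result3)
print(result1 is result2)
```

Key concept: mutable default argument gotcha.
Step by step:
`result1 = append_to(2)` → result1 = [2]
`result2 = append_to(8)` → result1 = [2, 8] (same object as result2); result2 = [2, 8] (same object as result1)
`result3 = append_to(2)` → result1 = [2, 8, 2] (same object as result2, result3); result2 = [2, 8, 2] (same object as result1, result3); result3 = [2, 8, 2] (same object as result1, result2)
`print(result1)` → prints [2, 8, 2]
`print(result2)` → prints [2, 8, 2]
`print(result3)` → prints [2, 8, 2]
`print(result1 is result2)` → prints True

Answer:
[2, 8, 2]
[2, 8, 2]
[2, 8, 2]
True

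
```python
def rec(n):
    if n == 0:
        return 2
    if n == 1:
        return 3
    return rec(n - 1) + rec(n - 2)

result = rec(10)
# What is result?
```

Build up from base cases: rec(0)=2, rec(1)=3, rec(2)=5, rec(3)=8, rec(4)=13, rec(5)=21, rec(6)=34, ..., rec(10)=233

Answer: 233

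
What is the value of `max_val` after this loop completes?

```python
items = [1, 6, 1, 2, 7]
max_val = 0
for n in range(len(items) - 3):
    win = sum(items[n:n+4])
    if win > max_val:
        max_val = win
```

Max sum of 4-element window in [1, 6, 1, 2, 7]
`max_val` takes the values: 0 → 10 → 16

Answer: 16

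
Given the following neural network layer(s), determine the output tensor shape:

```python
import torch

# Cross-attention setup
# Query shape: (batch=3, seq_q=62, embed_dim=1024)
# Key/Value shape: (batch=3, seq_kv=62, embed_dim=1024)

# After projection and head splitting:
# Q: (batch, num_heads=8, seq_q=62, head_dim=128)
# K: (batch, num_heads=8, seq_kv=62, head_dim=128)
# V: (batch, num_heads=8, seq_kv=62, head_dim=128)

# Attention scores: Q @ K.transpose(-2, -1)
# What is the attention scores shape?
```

Input: (3, 62, 1024) -> Output: (3, 8, 62, 62)

Answer: (3, 8, 62, 62)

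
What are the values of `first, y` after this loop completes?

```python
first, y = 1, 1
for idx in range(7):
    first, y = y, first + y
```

Fibonacci: after 7 iterations
`first, y` takes the values: (1, 1) → (1, 2) → (2, 3) → (3, 5) → (5, 8) → (8, 13) → (13, 21) → (21, 34)

Answer: 21, 34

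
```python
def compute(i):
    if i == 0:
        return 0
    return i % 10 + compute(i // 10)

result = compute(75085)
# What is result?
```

Sum of digits of 75085: 5 + 8 + 0 + 5 + 7 = 25

Answer: 25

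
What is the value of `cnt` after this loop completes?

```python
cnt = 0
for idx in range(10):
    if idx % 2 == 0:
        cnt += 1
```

Count numbers divisible by 2 in range(10)
`cnt` takes the values: 0 → 1 → 2 → 3 → 4 → 5

Answer: 5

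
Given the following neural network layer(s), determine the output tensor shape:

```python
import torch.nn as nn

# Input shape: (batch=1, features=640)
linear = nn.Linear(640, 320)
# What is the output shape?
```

Input: (1, 640) -> Output: (1, 320)

Answer: (1, 320)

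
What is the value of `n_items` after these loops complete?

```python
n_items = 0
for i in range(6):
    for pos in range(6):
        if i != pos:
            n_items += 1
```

6² - 6 (exclude diagonal)
`n_items` takes the values: 0 → 1 → 2 → 3 → 4 → 5 → 6 → 7 → 8 → 9 → 10 → 11 → 12 → 13 → 14 → 15 → 16 → 17 → 18 → 19 → 20 → 21 → 22 → 23 → 24 → 25 → 26 → 27 → 28 → 29 → 30

Answer: 30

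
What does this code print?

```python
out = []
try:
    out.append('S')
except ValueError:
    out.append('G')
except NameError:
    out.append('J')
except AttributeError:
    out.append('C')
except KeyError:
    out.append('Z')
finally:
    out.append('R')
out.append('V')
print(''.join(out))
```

Execution trace: 'S' (try body, no exception) → 'R' (finally) → 'V' (after the try/except). Output: SRV

Answer: SRV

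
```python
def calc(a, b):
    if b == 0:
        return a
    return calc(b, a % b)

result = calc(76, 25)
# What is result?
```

calc(76, 25) -> calc(25, 1) -> calc(1, 0) -> 1

Answer: 1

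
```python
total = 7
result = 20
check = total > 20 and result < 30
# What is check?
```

Trace:
`total = 7` → total = 7
`result = 20` → result = 20
`check = total > 20 and result < 30` → check = False
So check = False

Answer: False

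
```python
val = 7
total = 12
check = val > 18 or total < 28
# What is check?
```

Trace:
`val = 7` → val = 7
`total = 12` → total = 12
`check = val > 18 or total < 28` → check = True
So check = True

Answer: True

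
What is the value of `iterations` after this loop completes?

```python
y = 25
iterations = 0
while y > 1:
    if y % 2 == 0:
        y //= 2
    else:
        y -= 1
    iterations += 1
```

Steps to reduce 25 to 1
`iterations` takes the values: 0 → 1 → 2 → 3 → 4 → 5 → 6

Answer: 6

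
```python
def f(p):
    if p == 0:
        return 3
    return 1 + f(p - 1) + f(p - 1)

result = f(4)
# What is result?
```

f(p) = 1 + 2·f(p-1), f(0)=3. Closed form: (3+1)·2^4 - 1 = 63.

Answer: 63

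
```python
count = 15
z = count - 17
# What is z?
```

Trace:
`count = 15` → count = 15
`z = count - 17` → z = -2
So z = -2

Answer: -2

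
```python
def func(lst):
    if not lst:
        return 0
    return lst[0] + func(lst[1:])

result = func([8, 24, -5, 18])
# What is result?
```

8 + 24 + (-5) + 18 + 0 = 45

Answer: 45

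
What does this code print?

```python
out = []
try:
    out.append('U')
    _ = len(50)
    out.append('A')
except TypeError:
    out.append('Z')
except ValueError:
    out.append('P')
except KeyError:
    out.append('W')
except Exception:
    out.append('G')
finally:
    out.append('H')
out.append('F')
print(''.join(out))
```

Execution trace: 'U' (try body) → 'Z' (except TypeError) → 'H' (finally) → 'F' (after the try/except). Output: UZHF

Answer: UZHF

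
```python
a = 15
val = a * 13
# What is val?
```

Trace:
`a = 15` → a = 15
`val = a * 13` → val = 195
So val = 195

Answer: 195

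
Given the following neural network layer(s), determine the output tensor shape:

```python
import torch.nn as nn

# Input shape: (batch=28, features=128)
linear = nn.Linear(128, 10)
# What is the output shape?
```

Input: (28, 128) -> Output: (28, 10)

Answer: (28, 10)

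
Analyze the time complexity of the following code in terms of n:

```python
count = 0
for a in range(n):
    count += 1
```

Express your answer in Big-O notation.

Each loop level contributes: n. Multiplying the contributions gives O(n).

Answer: O(n)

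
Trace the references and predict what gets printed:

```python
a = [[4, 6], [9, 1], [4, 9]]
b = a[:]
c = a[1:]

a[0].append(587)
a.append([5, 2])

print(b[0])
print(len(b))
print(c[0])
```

Key concept: slice with nested mutation.
Step by step:
`a = [[4, 6], [9, 1], [4, 9]]` → a = [[4, 6], [9, 1], [4, 9]]
`b = a[:]` → b = [[4, 6], [9, 1], [4, 9]]
`c = a[1:]` → c = [[9, 1], [4, 9]]
`a[0].append(587)` → a = [[4, 6, 587], [9, 1], [4, 9]]; b = [[4, 6, 587], [9, 1], [4, 9]]
`a.append([5, 2])` → a = [[4, 6, 587], [9, 1], [4, 9], [5, 2]]
`print(b[0])` → prints [4, 6, 587]
`print(len(b))` → prints 3
`print(c[0])` → prints [9, 1]

Answer:
[4, 6, 587]
3
[9, 1]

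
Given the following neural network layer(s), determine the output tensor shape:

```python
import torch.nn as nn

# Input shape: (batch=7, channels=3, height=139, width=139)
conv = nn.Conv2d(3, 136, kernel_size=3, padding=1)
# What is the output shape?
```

Input: (7, 3, 139, 139) -> Output: (7, 136, 139, 139)

Answer: (7, 136, 139, 139)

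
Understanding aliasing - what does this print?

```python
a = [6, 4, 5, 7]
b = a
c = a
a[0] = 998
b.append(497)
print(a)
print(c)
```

Key concept: multiple aliases.
Step by step:
`a = [6, 4, 5, 7]` → a = [6, 4, 5, 7]
`b = a` → b = [6, 4, 5, 7] (same object as a)
`c = a` → c = [6, 4, 5, 7] (same object as a, b)
`a[0] = 998` → a = [998, 4, 5, 7] (same object as b, c); b = [998, 4, 5, 7] (same object as a, c); c = [998, 4, 5, 7] (same object as a, b)
`b.append(497)` → a = [998, 4, 5, 7, 497] (same object as b, c); b = [998, 4, 5, 7, 497] (same object as a, c); c = [998, 4, 5, 7, 497] (same object as a, b)
`print(a)` → prints [998, 4, 5, 7, 497]
`print(c)` → prints [998, 4, 5, 7, 497]

Answer:
[998, 4, 5, 7, 497]
[998, 4, 5, 7, 497]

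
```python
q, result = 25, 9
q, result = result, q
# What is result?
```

Trace:
`q, result = 25, 9` → q = 25; result = 9
`q, result = result, q` → q = 9; result = 25
So result = 25

Answer: 25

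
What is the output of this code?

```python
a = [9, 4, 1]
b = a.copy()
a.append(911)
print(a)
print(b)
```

Key concept: list.copy() creates independent copy.
Step by step:
`a = [9, 4, 1]` → a = [9, 4, 1]
`b = a.copy()` → b = [9, 4, 1]
`a.append(911)` → a = [9, 4, 1, 911]
`print(a)` → prints [9, 4, 1, 911]
`print(b)` → prints [9, 4, 1]

Answer:
[9, 4, 1, 911]
[9, 4, 1]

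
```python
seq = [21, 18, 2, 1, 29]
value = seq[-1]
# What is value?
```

Trace:
`seq = [21, 18, 2, 1, 29]` → seq = [21, 18, 2, 1, 29]
`value = seq[-1]` → value = 29
So value = 29

Answer: 29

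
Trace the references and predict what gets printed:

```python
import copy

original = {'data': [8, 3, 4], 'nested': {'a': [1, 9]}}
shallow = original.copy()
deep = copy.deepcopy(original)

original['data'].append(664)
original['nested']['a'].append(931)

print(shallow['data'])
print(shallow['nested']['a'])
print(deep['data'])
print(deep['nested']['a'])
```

Key concept: comparing shallow vs deep copy.
Step by step:
`original = {'data': [8, 3, 4], 'nested': {'a': [1, 9]}}` → original = {'data': [8, 3, 4], 'nested': {'a': [1, 9]}}
`shallow = original.copy()` → shallow = {'data': [8, 3, 4], 'nested': {'a': [1, 9]}}
`deep = copy.deepcopy(original)` → deep = {'data': [8, 3, 4], 'nested': {'a': [1, 9]}}
`original['data'].append(664)` → original = {'data': [8, 3, 4, 664], 'nested': {'a': [1, 9]}}; shallow = {'data': [8, 3, 4, 664], 'nested': {'a': [1, 9]}}
`original['nested']['a'].append(931)` → original = {'data': [8, 3, 4, 664], 'nested': {'a': [1, 9, 931]}}; shallow = {'data': [8, 3, 4, 664], 'nested': {'a': [1, 9, 931]}}
`print(shallow['data'])` → prints [8, 3, 4, 664]
`print(shallow['nested']['a'])` → prints [1, 9, 931]
`print(deep['data'])` → prints [8, 3, 4]
`print(deep['nested']['a'])` → prints [1, 9]

Answer:
[8, 3, 4, 664]
[1, 9, 931]
[8, 3, 4]
[1, 9]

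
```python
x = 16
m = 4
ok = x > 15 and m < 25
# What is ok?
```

Trace:
`x = 16` → x = 16
`m = 4` → m = 4
`ok = x > 15 and m < 25` → ok = True
So ok = True

Answer: True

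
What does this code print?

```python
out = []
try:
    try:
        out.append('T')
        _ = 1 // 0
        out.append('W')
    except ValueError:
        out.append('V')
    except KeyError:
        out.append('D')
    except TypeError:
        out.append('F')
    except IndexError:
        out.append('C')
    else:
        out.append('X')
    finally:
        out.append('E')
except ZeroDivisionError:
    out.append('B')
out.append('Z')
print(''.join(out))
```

Execution trace: 'T' (try body) → 'E' (finally) → 'B' (outer except ZeroDivisionError) → 'Z' (after the try/except). Output: TEBZ

Answer: TEBZ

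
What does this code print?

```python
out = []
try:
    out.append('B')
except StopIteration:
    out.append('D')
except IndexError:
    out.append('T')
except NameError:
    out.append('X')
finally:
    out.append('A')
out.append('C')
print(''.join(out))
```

Execution trace: 'B' (try body, no exception) → 'A' (finally) → 'C' (after the try/except). Output: BAC

Answer: BAC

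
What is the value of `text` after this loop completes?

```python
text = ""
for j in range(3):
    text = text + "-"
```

Repeat '-' 3 times
`text` takes the values: "" → "-" → "--" → "---"

Answer: "---"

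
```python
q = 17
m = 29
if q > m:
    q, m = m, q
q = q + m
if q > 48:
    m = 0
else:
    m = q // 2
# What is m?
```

Trace:
`q = 17` → q = 17
`m = 29` → m = 29
`if q > m: ...` → q > m is False → no variable changes
`q = q + m` → q = 46
`if q > 48: ...` → q > 48 is False, take else branch → m = 23
So m = 23

Answer: 23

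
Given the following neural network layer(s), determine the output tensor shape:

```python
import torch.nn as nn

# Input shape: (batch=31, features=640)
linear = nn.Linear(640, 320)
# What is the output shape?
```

Input: (31, 640) -> Output: (31, 320)

Answer: (31, 320)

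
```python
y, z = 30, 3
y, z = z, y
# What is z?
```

Trace:
`y, z = 30, 3` → y = 30; z = 3
`y, z = z, y` → y = 3; z = 30
So z = 30

Answer: 30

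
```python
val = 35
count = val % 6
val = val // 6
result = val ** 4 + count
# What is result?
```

Trace:
`val = 35` → val = 35
`count = val % 6` → count = 5
`val = val // 6` → val = 5
`result = val ** 4 + count` → result = 630
So result = 630

Answer: 630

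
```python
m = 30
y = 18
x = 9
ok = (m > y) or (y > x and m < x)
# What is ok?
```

Trace:
`m = 30` → m = 30
`y = 18` → y = 18
`x = 9` → x = 9
`ok = (m > y) or (y > x and m < x)` → ok = True
So ok = True

Answer: True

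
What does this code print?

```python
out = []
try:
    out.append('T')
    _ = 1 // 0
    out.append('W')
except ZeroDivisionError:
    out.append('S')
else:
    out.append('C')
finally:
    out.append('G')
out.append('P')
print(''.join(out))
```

Execution trace: 'T' (try body) → 'S' (except ZeroDivisionError) → 'G' (finally) → 'P' (after the try/except). Output: TSGP

Answer: TSGP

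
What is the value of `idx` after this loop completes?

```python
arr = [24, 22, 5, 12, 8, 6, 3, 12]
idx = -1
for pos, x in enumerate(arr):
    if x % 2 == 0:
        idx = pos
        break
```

First even number index in [24, 22, 5, 12, 8, 6, 3, 12]
`idx` takes the values: -1 → 0

Answer: 0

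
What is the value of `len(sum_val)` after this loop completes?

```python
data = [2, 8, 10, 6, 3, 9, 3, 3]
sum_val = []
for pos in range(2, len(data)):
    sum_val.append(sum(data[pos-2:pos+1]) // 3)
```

Number of 3-element averages
`sum_val` takes the values: [] → [6] → [6, 8] → [6, 8, 6] → [6, 8, 6, 6] → [6, 8, 6, 6, 5] → [6, 8, 6, 6, 5, 5]
So `len(sum_val)` = 6

Answer: 6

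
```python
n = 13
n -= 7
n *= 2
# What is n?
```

Trace:
`n = 13` → n = 13
`n -= 7` → n = 6
`n *= 2` → n = 12
So n = 12

Answer: 12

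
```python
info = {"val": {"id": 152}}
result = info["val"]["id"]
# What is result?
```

Trace:
`info = {"val": {"id": 152}}` → info = {'val': {'id': 152}}
`result = info["val"]["id"]` → result = 152
So result = 152

Answer: 152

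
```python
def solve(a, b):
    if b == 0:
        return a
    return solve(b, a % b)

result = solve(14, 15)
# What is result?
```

solve(14, 15) -> solve(15, 14) -> solve(14, 1) -> solve(1, 0) -> 1

Answer: 1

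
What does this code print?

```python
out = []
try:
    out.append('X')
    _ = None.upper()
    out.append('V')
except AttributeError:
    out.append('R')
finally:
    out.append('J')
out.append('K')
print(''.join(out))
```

Execution trace: 'X' (try body) → 'R' (except AttributeError) → 'J' (finally) → 'K' (after the try/except). Output: XRJK

Answer: XRJK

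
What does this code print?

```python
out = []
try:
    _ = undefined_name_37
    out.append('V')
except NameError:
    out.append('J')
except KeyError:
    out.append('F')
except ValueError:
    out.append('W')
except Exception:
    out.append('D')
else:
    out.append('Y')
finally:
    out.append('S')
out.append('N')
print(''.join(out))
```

Execution trace: 'J' (except NameError) → 'S' (finally) → 'N' (after the try/except). Output: JSN

Answer: JSN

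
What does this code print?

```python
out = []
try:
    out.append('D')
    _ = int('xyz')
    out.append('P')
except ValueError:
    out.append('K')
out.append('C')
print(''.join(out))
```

Execution trace: 'D' (try body) → 'K' (except ValueError) → 'C' (after the try/except). Output: DKC

Answer: DKC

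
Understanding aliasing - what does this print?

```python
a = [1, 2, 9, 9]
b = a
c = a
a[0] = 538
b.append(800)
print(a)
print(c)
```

Key concept: multiple aliases.
Step by step:
`a = [1, 2, 9, 9]` → a = [1, 2, 9, 9]
`b = a` → b = [1, 2, 9, 9] (same object as a)
`c = a` → c = [1, 2, 9, 9] (same object as a, b)
`a[0] = 538` → a = [538, 2, 9, 9] (same object as b, c); b = [538, 2, 9, 9] (same object as a, c); c = [538, 2, 9, 9] (same object as a, b)
`b.append(800)` → a = [538, 2, 9, 9, 800] (same object as b, c); b = [538, 2, 9, 9, 800] (same object as a, c); c = [538, 2, 9, 9, 800] (same object as a, b)
`print(a)` → prints [538, 2, 9, 9, 800]
`print(c)` → prints [538, 2, 9, 9, 800]

Answer:
[538, 2, 9, 9, 800]
[538, 2, 9, 9, 800]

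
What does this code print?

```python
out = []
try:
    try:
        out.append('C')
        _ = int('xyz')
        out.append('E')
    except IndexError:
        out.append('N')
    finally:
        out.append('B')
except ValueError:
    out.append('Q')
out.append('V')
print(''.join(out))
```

Execution trace: 'C' (try body) → 'B' (finally) → 'Q' (outer except ValueError) → 'V' (after the try/except). Output: CBQV

Answer: CBQV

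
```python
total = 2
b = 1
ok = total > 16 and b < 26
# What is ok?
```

Trace:
`total = 2` → total = 2
`b = 1` → b = 1
`ok = total > 16 and b < 26` → ok = False
So ok = False

Answer: False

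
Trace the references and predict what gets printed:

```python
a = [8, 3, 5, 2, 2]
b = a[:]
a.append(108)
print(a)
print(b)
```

Key concept: slice [:] creates copy.
Step by step:
`a = [8, 3, 5, 2, 2]` → a = [8, 3, 5, 2, 2]
`b = a[:]` → b = [8, 3, 5, 2, 2]
`a.append(108)` → a = [8, 3, 5, 2, 2, 108]
`print(a)` → prints [8, 3, 5, 2, 2, 108]
`print(b)` → prints [8, 3, 5, 2, 2]

Answer:
[8, 3, 5, 2, 2, 108]
[8, 3, 5, 2, 2]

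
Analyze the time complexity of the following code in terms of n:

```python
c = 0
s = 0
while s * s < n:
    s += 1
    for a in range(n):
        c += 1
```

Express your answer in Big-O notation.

Each loop level contributes: √n × n. Multiplying the contributions gives O(n√n).

Answer: O(n√n)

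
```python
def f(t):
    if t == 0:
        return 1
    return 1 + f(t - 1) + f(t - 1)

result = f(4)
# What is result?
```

f(t) = 1 + 2·f(t-1), f(0)=1. Closed form: (1+1)·2^4 - 1 = 31.

Answer: 31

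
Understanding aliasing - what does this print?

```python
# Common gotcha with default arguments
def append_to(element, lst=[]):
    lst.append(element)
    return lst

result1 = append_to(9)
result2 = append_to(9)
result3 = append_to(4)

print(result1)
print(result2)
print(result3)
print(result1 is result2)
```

Key concept: mutable default argument gotcha.
Step by step:
`result1 = append_to(9)` → result1 = [9]
`result2 = append_to(9)` → result1 = [9, 9] (same object as result2); result2 = [9, 9] (same object as result1)
`result3 = append_to(4)` → result1 = [9, 9, 4] (same object as result2, result3); result2 = [9, 9, 4] (same object as result1, result3); result3 = [9, 9, 4] (same object as result1, result2)
`print(result1)` → prints [9, 9, 4]
`print(result2)` → prints [9, 9, 4]
`print(result3)` → prints [9, 9, 4]
`print(result1 is result2)` → prints True

Answer:
[9, 9, 4]
[9, 9, 4]
[9, 9, 4]
True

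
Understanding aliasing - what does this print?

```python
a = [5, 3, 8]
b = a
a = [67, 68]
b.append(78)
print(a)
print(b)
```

Key concept: rebinding vs mutation: a is rebound to a new list, b still points at the original.
Step by step:
`a = [5, 3, 8]` → a = [5, 3, 8]
`b = a` → b = [5, 3, 8] (same object as a)
`a = [67, 68]` → a = [67, 68]
`b.append(78)` → b = [5, 3, 8, 78]
`print(a)` → prints [67, 68]
`print(b)` → prints [5, 3, 8, 78]

Answer:
[67, 68]
[5, 3, 8, 78]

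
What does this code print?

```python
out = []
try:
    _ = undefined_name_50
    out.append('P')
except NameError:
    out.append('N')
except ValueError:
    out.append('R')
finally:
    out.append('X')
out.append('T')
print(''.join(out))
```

Execution trace: 'N' (except NameError) → 'X' (finally) → 'T' (after the try/except). Output: NXT

Answer: NXT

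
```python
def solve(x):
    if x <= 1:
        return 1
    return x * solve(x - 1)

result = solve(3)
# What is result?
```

solve(3) = 3 * 2 * 1 = 6

Answer: 6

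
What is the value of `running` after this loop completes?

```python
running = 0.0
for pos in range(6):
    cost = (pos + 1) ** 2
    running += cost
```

Sum of squared losses 1² + 2² + ... + 6²
`running` takes the values: 0.0 → 1.0 → 5.0 → 14.0 → 30.0 → 55.0 → 91.0

Answer: 91.0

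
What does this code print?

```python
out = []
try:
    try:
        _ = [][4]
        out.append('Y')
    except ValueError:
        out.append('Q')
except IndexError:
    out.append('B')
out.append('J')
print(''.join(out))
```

Execution trace: 'B' (outer except IndexError) → 'J' (after the try/except). Output: BJ

Answer: BJ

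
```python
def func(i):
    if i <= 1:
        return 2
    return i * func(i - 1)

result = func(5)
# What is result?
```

func(5) = 5 * 4 * 3 * 2 * 2 = 240

Answer: 240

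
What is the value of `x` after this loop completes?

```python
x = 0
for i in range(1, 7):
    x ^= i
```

XOR of 1 to 6
`x` takes the values: 0 → 1 → 3 → 0 → 4 → 1 → 7

Answer: 7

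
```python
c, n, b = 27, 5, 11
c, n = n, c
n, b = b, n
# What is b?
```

Trace:
`c, n, b = 27, 5, 11` → c = 27; n = 5; b = 11
`c, n = n, c` → c = 5; n = 27
`n, b = b, n` → n = 11; b = 27
So b = 27

Answer: 27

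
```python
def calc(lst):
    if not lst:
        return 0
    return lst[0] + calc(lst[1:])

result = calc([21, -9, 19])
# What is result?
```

21 + (-9) + 19 + 0 = 31

Answer: 31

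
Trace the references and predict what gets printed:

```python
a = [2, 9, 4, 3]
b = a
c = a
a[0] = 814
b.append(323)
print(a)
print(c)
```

Key concept: multiple aliases.
Step by step:
`a = [2, 9, 4, 3]` → a = [2, 9, 4, 3]
`b = a` → b = [2, 9, 4, 3] (same object as a)
`c = a` → c = [2, 9, 4, 3] (same object as a, b)
`a[0] = 814` → a = [814, 9, 4, 3] (same object as b, c); b = [814, 9, 4, 3] (same object as a, c); c = [814, 9, 4, 3] (same object as a, b)
`b.append(323)` → a = [814, 9, 4, 3, 323] (same object as b, c); b = [814, 9, 4, 3, 323] (same object as a, c); c = [814, 9, 4, 3, 323] (same object as a, b)
`print(a)` → prints [814, 9, 4, 3, 323]
`print(c)` → prints [814, 9, 4, 3, 323]

Answer:
[814, 9, 4, 3, 323]
[814, 9, 4, 3, 323]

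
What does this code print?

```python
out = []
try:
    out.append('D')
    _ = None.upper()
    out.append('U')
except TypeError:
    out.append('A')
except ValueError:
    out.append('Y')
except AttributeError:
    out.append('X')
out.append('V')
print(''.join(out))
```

Execution trace: 'D' (try body) → 'X' (except AttributeError) → 'V' (after the try/except). Output: DXV

Answer: DXV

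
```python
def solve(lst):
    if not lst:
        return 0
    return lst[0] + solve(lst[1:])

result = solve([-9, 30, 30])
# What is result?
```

(-9) + 30 + 30 + 0 = 51

Answer: 51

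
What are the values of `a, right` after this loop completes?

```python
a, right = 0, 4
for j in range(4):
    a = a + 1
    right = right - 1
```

a goes 0→4, right goes 4→0
`a, right` takes the values: (0, 4) → (1, 4) → (1, 3) → (2, 3) → (2, 2) → (3, 2) → (3, 1) → (4, 1) → (4, 0)

Answer: 4, 0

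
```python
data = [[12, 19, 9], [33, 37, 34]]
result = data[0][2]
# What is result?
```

Trace:
`data = [[12, 19, 9], [33, 37, 34]]` → data = [[12, 19, 9], [33, 37, 34]]
`result = data[0][2]` → result = 9
So result = 9

Answer: 9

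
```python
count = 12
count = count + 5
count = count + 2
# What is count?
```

Trace:
`count = 12` → count = 12
`count = count + 5` → count = 17
`count = count + 2` → count = 19
So count = 19

Answer: 19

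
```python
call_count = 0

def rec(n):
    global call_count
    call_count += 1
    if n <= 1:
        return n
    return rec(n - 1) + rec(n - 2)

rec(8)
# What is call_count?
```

Calls(n) = 1 + Calls(n-1) + Calls(n-2); Calls(0)=Calls(1)=1. For n=8 this gives 67.

Answer: 67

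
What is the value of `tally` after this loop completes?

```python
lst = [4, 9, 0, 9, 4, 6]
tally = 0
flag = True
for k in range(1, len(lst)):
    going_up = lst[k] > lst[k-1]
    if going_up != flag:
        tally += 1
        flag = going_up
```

Count direction changes in [4, 9, 0, 9, 4, 6]
`tally` takes the values: 0 → 1 → 2 → 3 → 4

Answer: 4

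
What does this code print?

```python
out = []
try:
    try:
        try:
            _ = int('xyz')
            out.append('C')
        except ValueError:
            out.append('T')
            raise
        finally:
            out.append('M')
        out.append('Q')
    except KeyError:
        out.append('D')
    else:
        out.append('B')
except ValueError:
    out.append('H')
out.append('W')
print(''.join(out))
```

Execution trace: 'T' (inner except ValueError) → 'M' (inner finally) → 'H' (outer except ValueError) → 'W' (after the try/except). Output: TMHW

Answer: TMHW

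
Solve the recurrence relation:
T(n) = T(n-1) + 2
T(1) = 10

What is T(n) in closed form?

Unrolling: T(n) = T(1) + 2·(n-1) = 10 + 2(n-1) = 2n + 8.

Answer: T(n) = 2n + 8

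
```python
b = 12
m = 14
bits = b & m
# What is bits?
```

Trace:
`b = 12` → b = 12
`m = 14` → m = 14
`bits = b & m` → bits = 12
So bits = 12

Answer: 12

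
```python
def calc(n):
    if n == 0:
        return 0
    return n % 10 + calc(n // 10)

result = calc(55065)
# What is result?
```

Sum of digits of 55065: 5 + 6 + 0 + 5 + 5 = 21

Answer: 21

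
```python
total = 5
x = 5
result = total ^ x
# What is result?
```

Trace:
`total = 5` → total = 5
`x = 5` → x = 5
`result = total ^ x` → result = 0
So result = 0

Answer: 0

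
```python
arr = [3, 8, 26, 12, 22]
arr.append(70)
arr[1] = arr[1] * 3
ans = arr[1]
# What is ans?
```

Trace:
`arr = [3, 8, 26, 12, 22]` → arr = [3, 8, 26, 12, 22]
`arr.append(70)` → arr = [3, 8, 26, 12, 22, 70]
`arr[1] = arr[1] * 3` → arr = [3, 24, 26, 12, 22, 70]
`ans = arr[1]` → ans = 24
So ans = 24

Answer: 24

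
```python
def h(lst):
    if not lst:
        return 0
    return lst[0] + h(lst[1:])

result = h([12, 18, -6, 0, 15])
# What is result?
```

12 + 18 + (-6) + 0 + 15 + 0 = 39

Answer: 39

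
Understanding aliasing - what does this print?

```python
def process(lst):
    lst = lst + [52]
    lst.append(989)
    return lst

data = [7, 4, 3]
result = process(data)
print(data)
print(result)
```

Key concept: rebinding parameter vs mutation.
Step by step:
`data = [7, 4, 3]` → data = [7, 4, 3]
`result = process(data)` → result = [7, 4, 3, 52, 989]
`print(data)` → prints [7, 4, 3]
`print(result)` → prints [7, 4, 3, 52, 989]

Answer:
[7, 4, 3]
[7, 4, 3, 52, 989]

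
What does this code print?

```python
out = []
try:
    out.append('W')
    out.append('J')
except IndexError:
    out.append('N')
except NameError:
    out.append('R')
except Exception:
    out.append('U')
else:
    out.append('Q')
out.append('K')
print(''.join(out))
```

Execution trace: 'W' (try body) → 'J' (try body, no exception) → 'Q' (else) → 'K' (after the try/except). Output: WJQK

Answer: WJQK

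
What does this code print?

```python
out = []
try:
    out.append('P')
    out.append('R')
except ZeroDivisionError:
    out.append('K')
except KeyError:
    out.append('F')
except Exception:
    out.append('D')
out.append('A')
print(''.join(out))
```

Execution trace: 'P' (try body) → 'R' (try body, no exception) → 'A' (after the try/except). Output: PRA

Answer: PRA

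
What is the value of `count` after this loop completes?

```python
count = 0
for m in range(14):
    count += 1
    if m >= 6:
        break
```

Loop breaks when m reaches 6, count is 7
`count` takes the values: 0 → 1 → 2 → 3 → 4 → 5 → 6 → 7

Answer: 7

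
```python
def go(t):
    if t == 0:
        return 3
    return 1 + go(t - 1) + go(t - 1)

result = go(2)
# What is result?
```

go(t) = 1 + 2·go(t-1), go(0)=3. Closed form: (3+1)·2^2 - 1 = 15.

Answer: 15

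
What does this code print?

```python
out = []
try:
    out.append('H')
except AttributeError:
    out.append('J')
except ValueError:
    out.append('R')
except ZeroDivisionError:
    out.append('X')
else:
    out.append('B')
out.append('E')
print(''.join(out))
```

Execution trace: 'H' (try body, no exception) → 'B' (else) → 'E' (after the try/except). Output: HBE

Answer: HBE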